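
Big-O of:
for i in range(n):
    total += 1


Per nesting level: O(n) = O(n)
Complexity: O(n)


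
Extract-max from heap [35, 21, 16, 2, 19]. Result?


Max = 35
Replace root with last, heapify down
Resulting heap: [21, 19, 16, 2]


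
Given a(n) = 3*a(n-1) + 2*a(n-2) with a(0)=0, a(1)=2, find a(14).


Build bottom-up:
...a(12)=2020590, a(13)=7196438, a(14)=3*7196438+2*2020590=25630494


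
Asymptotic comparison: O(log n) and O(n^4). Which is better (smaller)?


logarithmic grows slower than quartic
O(log n) is asymptotically smaller; O(n^4) grows faster


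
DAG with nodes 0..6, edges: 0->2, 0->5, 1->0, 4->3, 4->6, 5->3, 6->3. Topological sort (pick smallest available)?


Kahn's algorithm, process smallest node first
Order: [1, 0, 2, 4, 5, 6, 3]


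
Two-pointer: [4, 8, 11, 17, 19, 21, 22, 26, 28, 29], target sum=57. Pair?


Two pointers: lo=0, hi=9
Found pair: (28, 29) summing to 57


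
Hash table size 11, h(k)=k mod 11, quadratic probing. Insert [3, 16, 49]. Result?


Insertions: 3->slot 3; 16->slot 5; 49->slot 6
Table: [None, None, None, 3, None, 16, 49, None, None, None, None]


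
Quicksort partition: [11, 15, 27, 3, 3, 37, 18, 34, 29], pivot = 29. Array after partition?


Elements <= 29 go left of pivot.
Result: [11, 15, 27, 3, 3, 18, 29, 34, 37], pivot at index 6


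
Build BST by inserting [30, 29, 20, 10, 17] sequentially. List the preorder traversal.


Root = 30; build tree by BST insertion.
Preorder traversal: [30, 29, 20, 10, 17]


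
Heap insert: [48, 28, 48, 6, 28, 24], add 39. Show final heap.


Append 39: [48, 28, 48, 6, 28, 24, 39]
Bubble up: no swaps needed
Result: [48, 28, 48, 6, 28, 24, 39]


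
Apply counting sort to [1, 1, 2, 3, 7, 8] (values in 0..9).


Count array: [0, 2, 1, 1, 0, 0, 0, 1, 1, 0]
Reconstruct: [1, 1, 2, 3, 7, 8]


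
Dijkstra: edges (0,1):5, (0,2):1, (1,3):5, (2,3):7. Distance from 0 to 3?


Dijkstra from 0:
Distances: {0: 0, 1: 5, 2: 1, 3: 8}
Shortest distance to 3 = 8, path = [0, 2, 3]


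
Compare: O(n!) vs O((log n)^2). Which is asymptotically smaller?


polylogarithmic grows slower than factorial
O((log n)^2) is asymptotically smaller; O(n!) grows faster


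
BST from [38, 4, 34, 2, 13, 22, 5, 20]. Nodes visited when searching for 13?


BST root = 38
Search for 13: compare at each node
Path: [38, 4, 34, 13]


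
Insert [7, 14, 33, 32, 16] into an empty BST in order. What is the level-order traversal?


Root = 7; build tree by BST insertion.
Level-Order traversal: [7, 14, 33, 32, 16]


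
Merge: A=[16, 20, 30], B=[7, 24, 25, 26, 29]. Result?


Compare heads, take smaller each step.
Merged: [7, 16, 20, 24, 25, 26, 29, 30]


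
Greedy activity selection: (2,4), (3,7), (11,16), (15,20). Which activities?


Greedy: pick earliest-ending, then skip overlaps.
Selected (2 activities): [(2, 4), (11, 16)]


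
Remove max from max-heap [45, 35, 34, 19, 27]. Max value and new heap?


Max = 45
Replace root with last, heapify down
Resulting heap: [35, 27, 34, 19]


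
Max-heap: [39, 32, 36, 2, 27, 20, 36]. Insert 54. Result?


Append 54: [39, 32, 36, 2, 27, 20, 36, 54]
Bubble up: swap idx 7(54) with idx 3(2); swap idx 3(54) with idx 1(32); swap idx 1(54) with idx 0(39)
Result: [54, 39, 36, 32, 27, 20, 36, 2]


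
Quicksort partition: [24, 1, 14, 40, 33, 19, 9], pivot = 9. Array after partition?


Elements <= 9 go left of pivot.
Result: [1, 9, 14, 40, 33, 19, 24], pivot at index 1


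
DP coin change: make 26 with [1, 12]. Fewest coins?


dp[0]=0; dp[i]=1+min(dp[i-c] for c in coins)
...dp[21]=10, dp[22]=11, dp[23]=12, dp[24]=2, dp[25]=3, dp[26]=4
Minimum coins for 26 = 4


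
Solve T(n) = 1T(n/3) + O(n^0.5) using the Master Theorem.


a=1, b=3, c=0.5. log_3(1)=0 < c=0.5. Case 3: O(n^c) = O(sqrt(n))
Complexity: O(sqrt(n))


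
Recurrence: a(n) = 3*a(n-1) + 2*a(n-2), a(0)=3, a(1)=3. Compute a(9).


Build bottom-up:
...a(7)=8259, a(8)=29415, a(9)=3*29415+2*8259=104763


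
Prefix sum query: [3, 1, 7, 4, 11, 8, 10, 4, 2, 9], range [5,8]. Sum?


Prefix sums: [0, 3, 4, 11, 15, 26, 34, 44, 48, 50, 59]
Sum[5..8] = prefix[9] - prefix[5] = 50 - 26 = 24


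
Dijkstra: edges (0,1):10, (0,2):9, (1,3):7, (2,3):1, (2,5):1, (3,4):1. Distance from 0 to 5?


Dijkstra from 0:
Distances: {0: 0, 1: 10, 2: 9, 3: 10, 4: 11, 5: 10}
Shortest distance to 5 = 10, path = [0, 2, 5]


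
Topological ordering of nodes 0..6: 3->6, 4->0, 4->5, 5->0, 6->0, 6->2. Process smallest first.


Kahn's algorithm, process smallest node first
Order: [1, 3, 4, 5, 6, 0, 2]


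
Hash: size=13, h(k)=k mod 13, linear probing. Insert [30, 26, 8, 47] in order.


Insertions: 30->slot 4; 26->slot 0; 8->slot 8; 47->slot 9
Table: [26, None, None, None, 30, None, None, None, 8, 47, None, None, None]


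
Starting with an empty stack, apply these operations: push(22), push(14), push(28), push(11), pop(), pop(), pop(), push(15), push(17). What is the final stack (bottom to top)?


push(22) -> [22]
push(14) -> [22, 14]
push(28) -> [22, 14, 28]
push(11) -> [22, 14, 28, 11]
pop() returns 11 -> [22, 14, 28]
pop() returns 28 -> [22, 14]
pop() returns 14 -> [22]
push(15) -> [22, 15]
push(17) -> [22, 15, 17]
Final stack (bottom to top): [22, 15, 17]


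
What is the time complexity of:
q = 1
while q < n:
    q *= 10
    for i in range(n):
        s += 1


Per nesting level: O(log n) * O(n) = O(n log n)
Complexity: O(n log n)


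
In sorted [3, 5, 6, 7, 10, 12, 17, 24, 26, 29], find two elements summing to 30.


Two pointers: lo=0, hi=9
Found pair: (6, 24) summing to 30


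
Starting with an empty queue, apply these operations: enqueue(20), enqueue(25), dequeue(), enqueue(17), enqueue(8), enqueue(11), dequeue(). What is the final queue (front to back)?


enqueue(20) -> [20]
enqueue(25) -> [20, 25]
dequeue() returns 20 -> [25]
enqueue(17) -> [25, 17]
enqueue(8) -> [25, 17, 8]
enqueue(11) -> [25, 17, 8, 11]
dequeue() returns 25 -> [17, 8, 11]
Final queue (front to back): [17, 8, 11]


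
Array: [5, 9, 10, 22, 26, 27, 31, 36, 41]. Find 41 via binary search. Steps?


Search for 41:
[0,8] mid=4 arr[4]=26
[5,8] mid=6 arr[6]=31
[7,8] mid=7 arr[7]=36
[8,8] mid=8 arr[8]=41
Total: 4 comparisons


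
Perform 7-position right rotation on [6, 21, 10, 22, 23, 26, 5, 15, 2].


Right rotate by 7: [10, 22, 23, 26, 5, 15, 2, 6, 21]


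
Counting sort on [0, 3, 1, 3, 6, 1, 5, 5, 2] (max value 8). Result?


Count array: [1, 2, 1, 2, 0, 2, 1, 0, 0]
Reconstruct: [0, 1, 1, 2, 3, 3, 5, 5, 6]


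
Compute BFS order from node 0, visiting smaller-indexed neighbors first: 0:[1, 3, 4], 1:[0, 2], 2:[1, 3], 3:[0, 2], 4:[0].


BFS queue: start with [0]
Visit order: [0, 1, 3, 4, 2]


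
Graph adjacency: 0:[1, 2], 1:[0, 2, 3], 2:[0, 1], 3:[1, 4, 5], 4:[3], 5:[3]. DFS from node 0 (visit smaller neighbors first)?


DFS stack-based: start with [0]
Visit order: [0, 1, 2, 3, 4, 5]


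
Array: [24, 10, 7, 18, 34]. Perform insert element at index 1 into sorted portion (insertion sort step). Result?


After one pass: [10, 24, 7, 18, 34]


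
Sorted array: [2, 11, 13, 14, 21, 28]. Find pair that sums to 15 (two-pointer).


Two pointers: lo=0, hi=5
Found pair: (2, 13) summing to 15


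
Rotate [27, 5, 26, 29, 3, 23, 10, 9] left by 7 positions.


Left rotate by 7: [9, 27, 5, 26, 29, 3, 23, 10]


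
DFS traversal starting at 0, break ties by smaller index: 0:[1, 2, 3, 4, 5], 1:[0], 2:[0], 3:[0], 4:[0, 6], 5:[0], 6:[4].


DFS stack-based: start with [0]
Visit order: [0, 1, 2, 3, 4, 6, 5]


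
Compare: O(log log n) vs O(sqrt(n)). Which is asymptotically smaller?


double-logarithmic grows slower than sublinear
O(log log n) is asymptotically smaller; O(sqrt(n)) grows faster


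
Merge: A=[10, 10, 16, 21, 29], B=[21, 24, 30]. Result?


Compare heads, take smaller each step.
Merged: [10, 10, 16, 21, 21, 24, 29, 30]


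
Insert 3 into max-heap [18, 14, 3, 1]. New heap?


Append 3: [18, 14, 3, 1, 3]
Bubble up: no swaps needed
Result: [18, 14, 3, 1, 3]


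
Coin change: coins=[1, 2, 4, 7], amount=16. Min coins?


dp[0]=0; dp[i]=1+min(dp[i-c] for c in coins)
...dp[11]=2, dp[12]=3, dp[13]=3, dp[14]=2, dp[15]=3, dp[16]=3
Minimum coins for 16 = 3


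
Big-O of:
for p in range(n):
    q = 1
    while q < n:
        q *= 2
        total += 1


Per nesting level: O(n) * O(log n) = O(n log n)
Complexity: O(n log n)


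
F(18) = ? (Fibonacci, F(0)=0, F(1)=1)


F(n)=F(n-1)+F(n-2)
...F(16)=987, F(17)=1597, F(18)=2584


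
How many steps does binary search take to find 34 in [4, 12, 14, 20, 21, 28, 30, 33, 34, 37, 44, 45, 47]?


Search for 34:
[0,12] mid=6 arr[6]=30
[7,12] mid=9 arr[9]=37
[7,8] mid=7 arr[7]=33
[8,8] mid=8 arr[8]=34
Total: 4 comparisons


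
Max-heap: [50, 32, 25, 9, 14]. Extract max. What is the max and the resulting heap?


Max = 50
Replace root with last, heapify down
Resulting heap: [32, 14, 25, 9]


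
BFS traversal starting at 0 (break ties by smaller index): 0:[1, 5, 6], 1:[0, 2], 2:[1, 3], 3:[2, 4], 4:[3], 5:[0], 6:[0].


BFS queue: start with [0]
Visit order: [0, 1, 5, 6, 2, 3, 4]


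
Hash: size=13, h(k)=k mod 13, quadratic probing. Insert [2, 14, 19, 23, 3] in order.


Insertions: 2->slot 2; 14->slot 1; 19->slot 6; 23->slot 10; 3->slot 3
Table: [None, 14, 2, 3, None, None, 19, None, None, None, 23, None, None]


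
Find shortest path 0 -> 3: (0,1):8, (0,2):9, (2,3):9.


Dijkstra from 0:
Distances: {0: 0, 1: 8, 2: 9, 3: 18}
Shortest distance to 3 = 18, path = [0, 2, 3]


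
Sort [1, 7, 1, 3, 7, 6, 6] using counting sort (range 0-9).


Count array: [0, 2, 0, 1, 0, 0, 2, 2, 0, 0]
Reconstruct: [1, 1, 3, 6, 6, 7, 7]


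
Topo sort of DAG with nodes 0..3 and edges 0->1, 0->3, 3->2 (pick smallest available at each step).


Kahn's algorithm, process smallest node first
Order: [0, 1, 3, 2]


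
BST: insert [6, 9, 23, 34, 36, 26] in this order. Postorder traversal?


Root = 6; build tree by BST insertion.
Postorder traversal: [26, 36, 34, 23, 9, 6]


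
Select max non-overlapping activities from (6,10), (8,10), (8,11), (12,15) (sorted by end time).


Greedy: pick earliest-ending, then skip overlaps.
Selected (2 activities): [(6, 10), (12, 15)]


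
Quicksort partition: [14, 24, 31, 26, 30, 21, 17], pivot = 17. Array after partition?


Elements <= 17 go left of pivot.
Result: [14, 17, 31, 26, 30, 21, 24], pivot at index 1


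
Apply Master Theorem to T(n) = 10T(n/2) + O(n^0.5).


a=10, b=2, c=0.5. log_2(10)=3.322 > c=0.5. Case 1: O(n^log_b(a)) = O(n^3.322)
Complexity: O(n^3.322)


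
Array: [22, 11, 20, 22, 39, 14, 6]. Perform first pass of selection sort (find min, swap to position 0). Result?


After one pass: [6, 11, 20, 22, 39, 14, 22]


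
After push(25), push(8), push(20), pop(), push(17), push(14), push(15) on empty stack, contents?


push(25) -> [25]
push(8) -> [25, 8]
push(20) -> [25, 8, 20]
pop() returns 20 -> [25, 8]
push(17) -> [25, 8, 17]
push(14) -> [25, 8, 17, 14]
push(15) -> [25, 8, 17, 14, 15]
Final stack (bottom to top): [25, 8, 17, 14, 15]


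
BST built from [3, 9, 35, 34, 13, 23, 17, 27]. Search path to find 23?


BST root = 3
Search for 23: compare at each node
Path: [3, 9, 35, 34, 13, 23]


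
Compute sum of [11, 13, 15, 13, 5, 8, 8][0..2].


Prefix sums: [0, 11, 24, 39, 52, 57, 65, 73]
Sum[0..2] = prefix[3] - prefix[0] = 39 - 0 = 39


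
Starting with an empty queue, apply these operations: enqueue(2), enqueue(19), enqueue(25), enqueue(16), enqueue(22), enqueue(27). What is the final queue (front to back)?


enqueue(2) -> [2]
enqueue(19) -> [2, 19]
enqueue(25) -> [2, 19, 25]
enqueue(16) -> [2, 19, 25, 16]
enqueue(22) -> [2, 19, 25, 16, 22]
enqueue(27) -> [2, 19, 25, 16, 22, 27]
Final queue (front to back): [2, 19, 25, 16, 22, 27]


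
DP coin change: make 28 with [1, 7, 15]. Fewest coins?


dp[0]=0; dp[i]=1+min(dp[i-c] for c in coins)
...dp[23]=3, dp[24]=4, dp[25]=5, dp[26]=6, dp[27]=7, dp[28]=4
Minimum coins for 28 = 4


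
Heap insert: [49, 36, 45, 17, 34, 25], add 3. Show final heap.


Append 3: [49, 36, 45, 17, 34, 25, 3]
Bubble up: no swaps needed
Result: [49, 36, 45, 17, 34, 25, 3]


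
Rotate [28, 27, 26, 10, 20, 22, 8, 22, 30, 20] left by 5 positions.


Left rotate by 5: [22, 8, 22, 30, 20, 28, 27, 26, 10, 20]


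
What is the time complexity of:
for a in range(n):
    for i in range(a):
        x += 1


Per nesting level: O(n) * O(n) [triangular over a] = O(n^2)
Complexity: O(n^2)


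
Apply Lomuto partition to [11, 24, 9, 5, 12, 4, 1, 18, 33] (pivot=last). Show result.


Elements <= 33 go left of pivot.
Result: [11, 24, 9, 5, 12, 4, 1, 18, 33], pivot at index 8


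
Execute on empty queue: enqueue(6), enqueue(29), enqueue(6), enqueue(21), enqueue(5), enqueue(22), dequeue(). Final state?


enqueue(6) -> [6]
enqueue(29) -> [6, 29]
enqueue(6) -> [6, 29, 6]
enqueue(21) -> [6, 29, 6, 21]
enqueue(5) -> [6, 29, 6, 21, 5]
enqueue(22) -> [6, 29, 6, 21, 5, 22]
dequeue() returns 6 -> [29, 6, 21, 5, 22]
Final queue (front to back): [29, 6, 21, 5, 22]


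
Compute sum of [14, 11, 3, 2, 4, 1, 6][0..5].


Prefix sums: [0, 14, 25, 28, 30, 34, 35, 41]
Sum[0..5] = prefix[6] - prefix[0] = 35 - 0 = 35


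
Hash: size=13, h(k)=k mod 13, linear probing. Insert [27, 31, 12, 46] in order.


Insertions: 27->slot 1; 31->slot 5; 12->slot 12; 46->slot 7
Table: [None, 27, None, None, None, 31, None, 46, None, None, None, None, 12]


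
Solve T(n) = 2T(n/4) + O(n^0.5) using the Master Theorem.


a=2, b=4, c=0.5. log_4(2)=0.5 = c=0.5. Case 2: O(n^c log n) = O(sqrt(n) log n)
Complexity: O(sqrt(n) log n)


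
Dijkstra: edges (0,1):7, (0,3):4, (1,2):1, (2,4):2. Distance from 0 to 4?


Dijkstra from 0:
Distances: {0: 0, 1: 7, 2: 8, 3: 4, 4: 10}
Shortest distance to 4 = 10, path = [0, 1, 2, 4]


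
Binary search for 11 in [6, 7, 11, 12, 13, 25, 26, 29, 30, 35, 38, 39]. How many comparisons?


Search for 11:
[0,11] mid=5 arr[5]=25
[0,4] mid=2 arr[2]=11
Total: 2 comparisons


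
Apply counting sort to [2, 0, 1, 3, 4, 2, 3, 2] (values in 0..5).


Count array: [1, 1, 3, 2, 1, 0]
Reconstruct: [0, 1, 2, 2, 2, 3, 3, 4]


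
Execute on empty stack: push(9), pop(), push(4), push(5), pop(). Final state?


push(9) -> [9]
pop() returns 9 -> []
push(4) -> [4]
push(5) -> [4, 5]
pop() returns 5 -> [4]
Final stack (bottom to top): [4]


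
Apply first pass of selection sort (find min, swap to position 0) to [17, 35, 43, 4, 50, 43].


After one pass: [4, 35, 43, 17, 50, 43]


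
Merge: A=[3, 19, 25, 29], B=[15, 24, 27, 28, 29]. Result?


Compare heads, take smaller each step.
Merged: [3, 15, 19, 24, 25, 27, 28, 29, 29]


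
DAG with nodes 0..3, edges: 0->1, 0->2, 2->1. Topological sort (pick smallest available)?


Kahn's algorithm, process smallest node first
Order: [0, 2, 1, 3]


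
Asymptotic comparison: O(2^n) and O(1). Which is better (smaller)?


constant grows slower than exponential
O(1) is asymptotically smaller; O(2^n) grows faster


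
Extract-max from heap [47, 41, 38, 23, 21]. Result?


Max = 47
Replace root with last, heapify down
Resulting heap: [41, 23, 38, 21]


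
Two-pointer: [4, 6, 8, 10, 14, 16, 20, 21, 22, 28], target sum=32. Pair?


Two pointers: lo=0, hi=9
Found pair: (4, 28) summing to 32


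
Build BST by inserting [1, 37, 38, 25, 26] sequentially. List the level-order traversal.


Root = 1; build tree by BST insertion.
Level-Order traversal: [1, 37, 25, 38, 26]


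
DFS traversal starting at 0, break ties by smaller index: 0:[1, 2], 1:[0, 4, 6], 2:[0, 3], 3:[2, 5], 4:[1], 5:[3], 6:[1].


DFS stack-based: start with [0]
Visit order: [0, 1, 4, 6, 2, 3, 5]


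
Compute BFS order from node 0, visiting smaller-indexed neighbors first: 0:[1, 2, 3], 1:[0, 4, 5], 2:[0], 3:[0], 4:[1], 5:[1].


BFS queue: start with [0]
Visit order: [0, 1, 2, 3, 4, 5]


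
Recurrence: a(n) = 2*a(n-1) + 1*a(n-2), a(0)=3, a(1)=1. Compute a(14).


Build bottom-up:
...a(12)=31083, a(13)=75041, a(14)=2*75041+1*31083=181165


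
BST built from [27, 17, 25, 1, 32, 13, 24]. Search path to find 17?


BST root = 27
Search for 17: compare at each node
Path: [27, 17]


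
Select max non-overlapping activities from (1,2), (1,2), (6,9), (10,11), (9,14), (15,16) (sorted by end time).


Greedy: pick earliest-ending, then skip overlaps.
Selected (4 activities): [(1, 2), (6, 9), (10, 11), (15, 16)]


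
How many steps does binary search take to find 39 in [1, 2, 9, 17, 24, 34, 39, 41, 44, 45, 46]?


Search for 39:
[0,10] mid=5 arr[5]=34
[6,10] mid=8 arr[8]=44
[6,7] mid=6 arr[6]=39
Total: 3 comparisons


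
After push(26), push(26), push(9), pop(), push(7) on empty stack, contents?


push(26) -> [26]
push(26) -> [26, 26]
push(9) -> [26, 26, 9]
pop() returns 9 -> [26, 26]
push(7) -> [26, 26, 7]
Final stack (bottom to top): [26, 26, 7]


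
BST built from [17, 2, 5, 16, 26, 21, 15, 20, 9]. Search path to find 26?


BST root = 17
Search for 26: compare at each node
Path: [17, 26]


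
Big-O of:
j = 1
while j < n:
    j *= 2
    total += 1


Per nesting level: O(log n) = O(log n)
Complexity: O(log n)


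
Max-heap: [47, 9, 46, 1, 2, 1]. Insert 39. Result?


Append 39: [47, 9, 46, 1, 2, 1, 39]
Bubble up: no swaps needed
Result: [47, 9, 46, 1, 2, 1, 39]


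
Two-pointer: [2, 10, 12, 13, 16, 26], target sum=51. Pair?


Two pointers: lo=0, hi=5
No pair sums to 51


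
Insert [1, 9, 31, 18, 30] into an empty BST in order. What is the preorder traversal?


Root = 1; build tree by BST insertion.
Preorder traversal: [1, 9, 31, 18, 30]


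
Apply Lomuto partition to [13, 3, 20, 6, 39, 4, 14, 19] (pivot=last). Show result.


Elements <= 19 go left of pivot.
Result: [13, 3, 6, 4, 14, 19, 39, 20], pivot at index 5


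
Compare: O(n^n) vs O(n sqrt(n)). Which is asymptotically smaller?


n^1.5 grows slower than n^n
O(n sqrt(n)) is asymptotically smaller; O(n^n) grows faster


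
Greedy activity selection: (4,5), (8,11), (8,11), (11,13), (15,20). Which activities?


Greedy: pick earliest-ending, then skip overlaps.
Selected (4 activities): [(4, 5), (8, 11), (11, 13), (15, 20)]


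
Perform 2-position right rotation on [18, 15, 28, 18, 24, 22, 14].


Right rotate by 2: [22, 14, 18, 15, 28, 18, 24]


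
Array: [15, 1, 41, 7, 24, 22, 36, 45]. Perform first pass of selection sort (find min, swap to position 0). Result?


After one pass: [1, 15, 41, 7, 24, 22, 36, 45]


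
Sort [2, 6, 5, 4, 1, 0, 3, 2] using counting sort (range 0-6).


Count array: [1, 1, 2, 1, 1, 1, 1]
Reconstruct: [0, 1, 2, 2, 3, 4, 5, 6]


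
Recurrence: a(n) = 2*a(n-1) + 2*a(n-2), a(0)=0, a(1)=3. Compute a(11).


Build bottom-up:
...a(9)=7344, a(10)=20064, a(11)=2*20064+2*7344=54816


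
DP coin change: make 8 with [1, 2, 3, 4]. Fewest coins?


dp[0]=0; dp[i]=1+min(dp[i-c] for c in coins)
...dp[3]=1, dp[4]=1, dp[5]=2, dp[6]=2, dp[7]=2, dp[8]=2
Minimum coins for 8 = 2


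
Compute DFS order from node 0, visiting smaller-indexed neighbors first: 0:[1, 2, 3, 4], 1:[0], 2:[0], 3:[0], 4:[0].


DFS stack-based: start with [0]
Visit order: [0, 1, 2, 3, 4]


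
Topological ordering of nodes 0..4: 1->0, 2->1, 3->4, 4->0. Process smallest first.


Kahn's algorithm, process smallest node first
Order: [2, 1, 3, 4, 0]


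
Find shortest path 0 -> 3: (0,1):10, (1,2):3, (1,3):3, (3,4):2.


Dijkstra from 0:
Distances: {0: 0, 1: 10, 2: 13, 3: 13, 4: 15}
Shortest distance to 3 = 13, path = [0, 1, 3]


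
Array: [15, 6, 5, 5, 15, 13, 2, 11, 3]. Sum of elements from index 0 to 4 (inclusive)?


Prefix sums: [0, 15, 21, 26, 31, 46, 59, 61, 72, 75]
Sum[0..4] = prefix[5] - prefix[0] = 46 - 0 = 46


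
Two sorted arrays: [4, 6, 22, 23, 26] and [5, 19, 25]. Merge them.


Compare heads, take smaller each step.
Merged: [4, 5, 6, 19, 22, 23, 25, 26]


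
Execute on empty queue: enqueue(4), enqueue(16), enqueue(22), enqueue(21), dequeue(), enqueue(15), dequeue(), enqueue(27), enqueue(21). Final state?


enqueue(4) -> [4]
enqueue(16) -> [4, 16]
enqueue(22) -> [4, 16, 22]
enqueue(21) -> [4, 16, 22, 21]
dequeue() returns 4 -> [16, 22, 21]
enqueue(15) -> [16, 22, 21, 15]
dequeue() returns 16 -> [22, 21, 15]
enqueue(27) -> [22, 21, 15, 27]
enqueue(21) -> [22, 21, 15, 27, 21]
Final queue (front to back): [22, 21, 15, 27, 21]


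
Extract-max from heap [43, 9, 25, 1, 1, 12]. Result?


Max = 43
Replace root with last, heapify down
Resulting heap: [25, 9, 12, 1, 1]


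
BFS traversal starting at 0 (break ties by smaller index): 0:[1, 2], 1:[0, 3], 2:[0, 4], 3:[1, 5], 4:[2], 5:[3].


BFS queue: start with [0]
Visit order: [0, 1, 2, 3, 4, 5]


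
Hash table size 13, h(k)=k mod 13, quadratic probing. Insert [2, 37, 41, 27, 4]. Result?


Insertions: 2->slot 2; 37->slot 11; 41->slot 3; 27->slot 1; 4->slot 4
Table: [None, 27, 2, 41, 4, None, None, None, None, None, None, 37, None]


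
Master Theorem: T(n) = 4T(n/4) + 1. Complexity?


a=4, b=4, c=0. log_4(4)=1 > c=0. Case 1: O(n^log_b(a)) = O(n)
Complexity: O(n)


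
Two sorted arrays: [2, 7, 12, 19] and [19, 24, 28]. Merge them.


Compare heads, take smaller each step.
Merged: [2, 7, 12, 19, 19, 24, 28]


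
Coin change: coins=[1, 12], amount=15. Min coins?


dp[0]=0; dp[i]=1+min(dp[i-c] for c in coins)
...dp[10]=10, dp[11]=11, dp[12]=1, dp[13]=2, dp[14]=3, dp[15]=4
Minimum coins for 15 = 4


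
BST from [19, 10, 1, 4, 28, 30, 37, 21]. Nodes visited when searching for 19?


BST root = 19
Search for 19: compare at each node
Path: [19]


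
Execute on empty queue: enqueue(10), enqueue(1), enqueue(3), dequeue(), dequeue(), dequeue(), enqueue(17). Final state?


enqueue(10) -> [10]
enqueue(1) -> [10, 1]
enqueue(3) -> [10, 1, 3]
dequeue() returns 10 -> [1, 3]
dequeue() returns 1 -> [3]
dequeue() returns 3 -> []
enqueue(17) -> [17]
Final queue (front to back): [17]


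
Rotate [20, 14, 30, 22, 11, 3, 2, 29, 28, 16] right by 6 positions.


Right rotate by 6: [11, 3, 2, 29, 28, 16, 20, 14, 30, 22]


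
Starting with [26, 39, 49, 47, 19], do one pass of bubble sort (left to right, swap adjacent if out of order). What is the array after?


After one pass: [26, 39, 47, 19, 49]


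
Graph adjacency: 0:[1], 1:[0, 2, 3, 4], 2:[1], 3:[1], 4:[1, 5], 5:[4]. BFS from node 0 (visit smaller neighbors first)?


BFS queue: start with [0]
Visit order: [0, 1, 2, 3, 4, 5]


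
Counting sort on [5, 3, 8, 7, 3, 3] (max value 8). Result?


Count array: [0, 0, 0, 3, 0, 1, 0, 1, 1]
Reconstruct: [3, 3, 3, 5, 7, 8]


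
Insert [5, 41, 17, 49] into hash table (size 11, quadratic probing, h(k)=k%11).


Insertions: 5->slot 5; 41->slot 8; 17->slot 6; 49->slot 9
Table: [None, None, None, None, None, 5, 17, None, 41, 49, None]


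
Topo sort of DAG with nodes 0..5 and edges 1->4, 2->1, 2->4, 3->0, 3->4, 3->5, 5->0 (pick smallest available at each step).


Kahn's algorithm, process smallest node first
Order: [2, 1, 3, 4, 5, 0]


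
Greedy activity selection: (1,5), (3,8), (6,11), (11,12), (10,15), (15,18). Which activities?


Greedy: pick earliest-ending, then skip overlaps.
Selected (4 activities): [(1, 5), (6, 11), (11, 12), (15, 18)]


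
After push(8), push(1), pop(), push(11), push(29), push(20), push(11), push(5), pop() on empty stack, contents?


push(8) -> [8]
push(1) -> [8, 1]
pop() returns 1 -> [8]
push(11) -> [8, 11]
push(29) -> [8, 11, 29]
push(20) -> [8, 11, 29, 20]
push(11) -> [8, 11, 29, 20, 11]
push(5) -> [8, 11, 29, 20, 11, 5]
pop() returns 5 -> [8, 11, 29, 20, 11]
Final stack (bottom to top): [8, 11, 29, 20, 11]


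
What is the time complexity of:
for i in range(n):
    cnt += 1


Per nesting level: O(n) = O(n)
Complexity: O(n)


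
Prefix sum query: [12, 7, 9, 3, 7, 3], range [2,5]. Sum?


Prefix sums: [0, 12, 19, 28, 31, 38, 41]
Sum[2..5] = prefix[6] - prefix[2] = 41 - 19 = 22


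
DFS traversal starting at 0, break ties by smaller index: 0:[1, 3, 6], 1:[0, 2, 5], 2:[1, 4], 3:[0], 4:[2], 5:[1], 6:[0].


DFS stack-based: start with [0]
Visit order: [0, 1, 2, 4, 5, 3, 6]


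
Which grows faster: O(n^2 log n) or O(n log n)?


linearithmic grows slower than n^2 log n
O(n log n) is asymptotically smaller; O(n^2 log n) grows faster


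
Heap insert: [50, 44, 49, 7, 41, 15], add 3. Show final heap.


Append 3: [50, 44, 49, 7, 41, 15, 3]
Bubble up: no swaps needed
Result: [50, 44, 49, 7, 41, 15, 3]


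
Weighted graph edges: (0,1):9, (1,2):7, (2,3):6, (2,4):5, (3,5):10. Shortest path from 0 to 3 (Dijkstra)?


Dijkstra from 0:
Distances: {0: 0, 1: 9, 2: 16, 3: 22, 4: 21, 5: 32}
Shortest distance to 3 = 22, path = [0, 1, 2, 3]


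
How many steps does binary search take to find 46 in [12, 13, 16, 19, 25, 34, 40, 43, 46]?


Search for 46:
[0,8] mid=4 arr[4]=25
[5,8] mid=6 arr[6]=40
[7,8] mid=7 arr[7]=43
[8,8] mid=8 arr[8]=46
Total: 4 comparisons


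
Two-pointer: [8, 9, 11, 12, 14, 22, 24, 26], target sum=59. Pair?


Two pointers: lo=0, hi=7
No pair sums to 59


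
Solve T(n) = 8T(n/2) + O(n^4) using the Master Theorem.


a=8, b=2, c=4. log_2(8)=3 < c=4. Case 3: O(n^c) = O(n^4)
Complexity: O(n^4)


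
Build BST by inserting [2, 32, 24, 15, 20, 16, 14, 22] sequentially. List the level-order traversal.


Root = 2; build tree by BST insertion.
Level-Order traversal: [2, 32, 24, 15, 14, 20, 16, 22]


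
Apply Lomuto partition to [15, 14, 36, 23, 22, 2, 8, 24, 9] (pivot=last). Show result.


Elements <= 9 go left of pivot.
Result: [2, 8, 9, 23, 22, 15, 14, 24, 36], pivot at index 2


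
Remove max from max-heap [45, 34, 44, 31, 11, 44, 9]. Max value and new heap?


Max = 45
Replace root with last, heapify down
Resulting heap: [44, 34, 44, 31, 11, 9]


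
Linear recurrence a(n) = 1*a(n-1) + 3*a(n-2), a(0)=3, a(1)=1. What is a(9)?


Build bottom-up:
...a(7)=457, a(8)=1090, a(9)=1*1090+3*457=2461


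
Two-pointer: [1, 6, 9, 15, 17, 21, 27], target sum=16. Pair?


Two pointers: lo=0, hi=6
Found pair: (1, 15) summing to 16


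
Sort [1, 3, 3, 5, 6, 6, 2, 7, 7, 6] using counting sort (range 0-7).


Count array: [0, 1, 1, 2, 0, 1, 3, 2]
Reconstruct: [1, 2, 3, 3, 5, 6, 6, 6, 7, 7]


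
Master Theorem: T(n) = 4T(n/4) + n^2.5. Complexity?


a=4, b=4, c=2.5. log_4(4)=1 < c=2.5. Case 3: O(n^c) = O(n^2.500)
Complexity: O(n^2.500)


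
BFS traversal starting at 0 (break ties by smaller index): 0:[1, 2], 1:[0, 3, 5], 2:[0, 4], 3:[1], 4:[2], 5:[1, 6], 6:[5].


BFS queue: start with [0]
Visit order: [0, 1, 2, 3, 5, 4, 6]


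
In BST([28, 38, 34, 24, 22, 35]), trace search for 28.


BST root = 28
Search for 28: compare at each node
Path: [28]


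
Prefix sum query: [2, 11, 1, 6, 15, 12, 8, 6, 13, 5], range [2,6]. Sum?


Prefix sums: [0, 2, 13, 14, 20, 35, 47, 55, 61, 74, 79]
Sum[2..6] = prefix[7] - prefix[2] = 55 - 13 = 42


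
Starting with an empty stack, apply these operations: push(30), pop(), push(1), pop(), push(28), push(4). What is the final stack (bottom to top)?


push(30) -> [30]
pop() returns 30 -> []
push(1) -> [1]
pop() returns 1 -> []
push(28) -> [28]
push(4) -> [28, 4]
Final stack (bottom to top): [28, 4]


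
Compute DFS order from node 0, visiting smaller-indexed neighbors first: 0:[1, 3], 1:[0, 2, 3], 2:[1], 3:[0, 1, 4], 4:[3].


DFS stack-based: start with [0]
Visit order: [0, 1, 2, 3, 4]


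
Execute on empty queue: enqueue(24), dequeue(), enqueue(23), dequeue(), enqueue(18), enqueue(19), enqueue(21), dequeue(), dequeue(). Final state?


enqueue(24) -> [24]
dequeue() returns 24 -> []
enqueue(23) -> [23]
dequeue() returns 23 -> []
enqueue(18) -> [18]
enqueue(19) -> [18, 19]
enqueue(21) -> [18, 19, 21]
dequeue() returns 18 -> [19, 21]
dequeue() returns 19 -> [21]
Final queue (front to back): [21]


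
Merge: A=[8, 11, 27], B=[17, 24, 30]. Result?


Compare heads, take smaller each step.
Merged: [8, 11, 17, 24, 27, 30]


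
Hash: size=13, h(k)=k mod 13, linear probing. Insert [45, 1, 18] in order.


Insertions: 45->slot 6; 1->slot 1; 18->slot 5
Table: [None, 1, None, None, None, 18, 45, None, None, None, None, None, None]


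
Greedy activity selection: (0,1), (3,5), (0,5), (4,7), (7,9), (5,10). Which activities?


Greedy: pick earliest-ending, then skip overlaps.
Selected (3 activities): [(0, 1), (3, 5), (7, 9)]


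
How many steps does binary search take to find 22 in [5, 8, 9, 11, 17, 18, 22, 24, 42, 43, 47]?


Search for 22:
[0,10] mid=5 arr[5]=18
[6,10] mid=8 arr[8]=42
[6,7] mid=6 arr[6]=22
Total: 3 comparisons


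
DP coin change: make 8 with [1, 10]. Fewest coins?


dp[0]=0; dp[i]=1+min(dp[i-c] for c in coins)
...dp[3]=3, dp[4]=4, dp[5]=5, dp[6]=6, dp[7]=7, dp[8]=8
Minimum coins for 8 = 8


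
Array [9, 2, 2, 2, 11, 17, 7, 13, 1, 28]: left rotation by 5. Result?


Left rotate by 5: [17, 7, 13, 1, 28, 9, 2, 2, 2, 11]


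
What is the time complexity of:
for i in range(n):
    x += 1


Per nesting level: O(n) = O(n)
Complexity: O(n)


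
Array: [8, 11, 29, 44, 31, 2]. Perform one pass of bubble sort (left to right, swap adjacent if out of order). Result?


After one pass: [8, 11, 29, 31, 2, 44]


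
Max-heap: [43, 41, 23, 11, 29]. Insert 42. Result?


Append 42: [43, 41, 23, 11, 29, 42]
Bubble up: swap idx 5(42) with idx 2(23)
Result: [43, 41, 42, 11, 29, 23]


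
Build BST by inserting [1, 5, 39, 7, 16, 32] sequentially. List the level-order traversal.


Root = 1; build tree by BST insertion.
Level-Order traversal: [1, 5, 39, 7, 16, 32]


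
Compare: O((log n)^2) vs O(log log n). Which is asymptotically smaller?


double-logarithmic grows slower than polylogarithmic
O(log log n) is asymptotically smaller; O((log n)^2) grows faster


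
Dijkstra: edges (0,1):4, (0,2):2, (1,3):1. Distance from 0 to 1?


Dijkstra from 0:
Distances: {0: 0, 1: 4, 2: 2, 3: 5}
Shortest distance to 1 = 4, path = [0, 1]


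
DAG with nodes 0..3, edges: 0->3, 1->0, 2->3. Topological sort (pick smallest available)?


Kahn's algorithm, process smallest node first
Order: [1, 0, 2, 3]


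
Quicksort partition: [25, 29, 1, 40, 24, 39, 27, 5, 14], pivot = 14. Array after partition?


Elements <= 14 go left of pivot.
Result: [1, 5, 14, 40, 24, 39, 27, 29, 25], pivot at index 2


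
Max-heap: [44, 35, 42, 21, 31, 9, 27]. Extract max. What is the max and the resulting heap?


Max = 44
Replace root with last, heapify down
Resulting heap: [42, 35, 27, 21, 31, 9]


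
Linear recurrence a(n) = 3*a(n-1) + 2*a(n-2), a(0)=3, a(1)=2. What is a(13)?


Build bottom-up:
...a(11)=1045216, a(12)=3722592, a(13)=3*3722592+2*1045216=13258208


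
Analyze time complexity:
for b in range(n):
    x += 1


Per nesting level: O(n) = O(n)
Complexity: O(n)


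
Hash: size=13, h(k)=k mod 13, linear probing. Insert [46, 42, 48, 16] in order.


Insertions: 46->slot 7; 42->slot 3; 48->slot 9; 16->slot 4
Table: [None, None, None, 42, 16, None, None, 46, None, 48, None, None, None]


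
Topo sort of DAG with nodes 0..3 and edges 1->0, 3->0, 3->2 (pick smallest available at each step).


Kahn's algorithm, process smallest node first
Order: [1, 3, 0, 2]


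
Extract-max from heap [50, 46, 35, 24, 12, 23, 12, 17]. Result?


Max = 50
Replace root with last, heapify down
Resulting heap: [46, 24, 35, 17, 12, 23, 12]


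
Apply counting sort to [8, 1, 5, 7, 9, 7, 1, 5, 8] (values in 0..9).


Count array: [0, 2, 0, 0, 0, 2, 0, 2, 2, 1]
Reconstruct: [1, 1, 5, 5, 7, 7, 8, 8, 9]


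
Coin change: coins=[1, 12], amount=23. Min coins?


dp[0]=0; dp[i]=1+min(dp[i-c] for c in coins)
...dp[18]=7, dp[19]=8, dp[20]=9, dp[21]=10, dp[22]=11, dp[23]=12
Minimum coins for 23 = 12


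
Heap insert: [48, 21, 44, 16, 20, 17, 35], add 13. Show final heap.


Append 13: [48, 21, 44, 16, 20, 17, 35, 13]
Bubble up: no swaps needed
Result: [48, 21, 44, 16, 20, 17, 35, 13]


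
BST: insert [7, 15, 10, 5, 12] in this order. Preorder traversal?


Root = 7; build tree by BST insertion.
Preorder traversal: [7, 5, 15, 10, 12]


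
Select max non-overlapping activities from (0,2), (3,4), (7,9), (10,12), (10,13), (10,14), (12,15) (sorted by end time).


Greedy: pick earliest-ending, then skip overlaps.
Selected (5 activities): [(0, 2), (3, 4), (7, 9), (10, 12), (12, 15)]


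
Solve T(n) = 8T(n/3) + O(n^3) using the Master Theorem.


a=8, b=3, c=3. log_3(8)=1.893 < c=3. Case 3: O(n^c) = O(n^3)
Complexity: O(n^3)


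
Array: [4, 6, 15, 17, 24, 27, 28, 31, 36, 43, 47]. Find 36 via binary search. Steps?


Search for 36:
[0,10] mid=5 arr[5]=27
[6,10] mid=8 arr[8]=36
Total: 2 comparisons


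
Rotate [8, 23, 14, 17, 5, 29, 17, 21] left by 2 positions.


Left rotate by 2: [14, 17, 5, 29, 17, 21, 8, 23]


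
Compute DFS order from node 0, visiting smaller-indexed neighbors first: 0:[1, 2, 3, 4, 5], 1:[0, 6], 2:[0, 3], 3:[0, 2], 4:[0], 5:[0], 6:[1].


DFS stack-based: start with [0]
Visit order: [0, 1, 6, 2, 3, 4, 5]


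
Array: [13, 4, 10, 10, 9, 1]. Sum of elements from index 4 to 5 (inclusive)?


Prefix sums: [0, 13, 17, 27, 37, 46, 47]
Sum[4..5] = prefix[6] - prefix[4] = 47 - 37 = 10


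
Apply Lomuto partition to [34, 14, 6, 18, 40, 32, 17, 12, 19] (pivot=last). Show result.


Elements <= 19 go left of pivot.
Result: [14, 6, 18, 17, 12, 19, 34, 40, 32], pivot at index 5


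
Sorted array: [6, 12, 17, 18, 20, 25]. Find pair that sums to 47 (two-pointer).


Two pointers: lo=0, hi=5
No pair sums to 47


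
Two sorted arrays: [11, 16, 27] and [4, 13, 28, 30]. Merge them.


Compare heads, take smaller each step.
Merged: [4, 11, 13, 16, 27, 28, 30]


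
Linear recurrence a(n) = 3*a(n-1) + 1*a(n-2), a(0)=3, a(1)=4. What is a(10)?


Build bottom-up:
...a(8)=19275, a(9)=63661, a(10)=3*63661+1*19275=210258


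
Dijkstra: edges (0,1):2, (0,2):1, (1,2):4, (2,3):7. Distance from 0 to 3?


Dijkstra from 0:
Distances: {0: 0, 1: 2, 2: 1, 3: 8}
Shortest distance to 3 = 8, path = [0, 2, 3]


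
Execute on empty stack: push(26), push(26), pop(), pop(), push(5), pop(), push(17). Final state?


push(26) -> [26]
push(26) -> [26, 26]
pop() returns 26 -> [26]
pop() returns 26 -> []
push(5) -> [5]
pop() returns 5 -> []
push(17) -> [17]
Final stack (bottom to top): [17]


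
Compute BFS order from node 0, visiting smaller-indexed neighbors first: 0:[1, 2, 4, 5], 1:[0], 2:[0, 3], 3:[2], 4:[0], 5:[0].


BFS queue: start with [0]
Visit order: [0, 1, 2, 4, 5, 3]


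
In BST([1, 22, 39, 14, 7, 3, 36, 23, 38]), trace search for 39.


BST root = 1
Search for 39: compare at each node
Path: [1, 22, 39]


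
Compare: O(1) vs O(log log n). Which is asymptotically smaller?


constant grows slower than double-logarithmic
O(1) is asymptotically smaller; O(log log n) grows faster


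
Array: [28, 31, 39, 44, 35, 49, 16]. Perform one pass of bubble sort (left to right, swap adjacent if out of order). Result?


After one pass: [28, 31, 39, 35, 44, 16, 49]


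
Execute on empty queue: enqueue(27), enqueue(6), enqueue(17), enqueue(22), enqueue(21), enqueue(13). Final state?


enqueue(27) -> [27]
enqueue(6) -> [27, 6]
enqueue(17) -> [27, 6, 17]
enqueue(22) -> [27, 6, 17, 22]
enqueue(21) -> [27, 6, 17, 22, 21]
enqueue(13) -> [27, 6, 17, 22, 21, 13]
Final queue (front to back): [27, 6, 17, 22, 21, 13]


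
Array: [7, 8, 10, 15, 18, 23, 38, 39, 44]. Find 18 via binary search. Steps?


Search for 18:
[0,8] mid=4 arr[4]=18
Total: 1 comparisons


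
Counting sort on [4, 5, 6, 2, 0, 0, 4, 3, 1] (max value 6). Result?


Count array: [2, 1, 1, 1, 2, 1, 1]
Reconstruct: [0, 0, 1, 2, 3, 4, 4, 5, 6]


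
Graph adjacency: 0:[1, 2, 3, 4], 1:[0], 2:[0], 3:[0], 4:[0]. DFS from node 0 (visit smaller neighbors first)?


DFS stack-based: start with [0]
Visit order: [0, 1, 2, 3, 4]


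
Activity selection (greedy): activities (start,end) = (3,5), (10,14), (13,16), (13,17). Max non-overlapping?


Greedy: pick earliest-ending, then skip overlaps.
Selected (2 activities): [(3, 5), (10, 14)]


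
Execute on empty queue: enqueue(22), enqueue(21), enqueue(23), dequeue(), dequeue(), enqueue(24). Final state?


enqueue(22) -> [22]
enqueue(21) -> [22, 21]
enqueue(23) -> [22, 21, 23]
dequeue() returns 22 -> [21, 23]
dequeue() returns 21 -> [23]
enqueue(24) -> [23, 24]
Final queue (front to back): [23, 24]


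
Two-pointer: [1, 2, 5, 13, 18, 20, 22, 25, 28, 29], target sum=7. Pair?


Two pointers: lo=0, hi=9
Found pair: (2, 5) summing to 7


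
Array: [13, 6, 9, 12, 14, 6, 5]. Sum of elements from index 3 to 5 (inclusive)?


Prefix sums: [0, 13, 19, 28, 40, 54, 60, 65]
Sum[3..5] = prefix[6] - prefix[3] = 60 - 28 = 32


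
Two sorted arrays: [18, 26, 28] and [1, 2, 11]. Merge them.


Compare heads, take smaller each step.
Merged: [1, 2, 11, 18, 26, 28]


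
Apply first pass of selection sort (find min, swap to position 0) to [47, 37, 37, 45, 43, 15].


After one pass: [15, 37, 37, 45, 43, 47]


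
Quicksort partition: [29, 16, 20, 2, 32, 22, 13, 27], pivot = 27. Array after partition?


Elements <= 27 go left of pivot.
Result: [16, 20, 2, 22, 13, 27, 32, 29], pivot at index 5


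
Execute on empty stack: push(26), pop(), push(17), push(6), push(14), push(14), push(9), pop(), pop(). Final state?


push(26) -> [26]
pop() returns 26 -> []
push(17) -> [17]
push(6) -> [17, 6]
push(14) -> [17, 6, 14]
push(14) -> [17, 6, 14, 14]
push(9) -> [17, 6, 14, 14, 9]
pop() returns 9 -> [17, 6, 14, 14]
pop() returns 14 -> [17, 6, 14]
Final stack (bottom to top): [17, 6, 14]


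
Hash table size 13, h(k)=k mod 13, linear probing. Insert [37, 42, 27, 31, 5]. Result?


Insertions: 37->slot 11; 42->slot 3; 27->slot 1; 31->slot 5; 5->slot 6
Table: [None, 27, None, 42, None, 31, 5, None, None, None, None, 37, None]


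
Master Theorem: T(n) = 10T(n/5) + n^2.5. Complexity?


a=10, b=5, c=2.5. log_5(10)=1.431 < c=2.5. Case 3: O(n^c) = O(n^2.500)
Complexity: O(n^2.500)


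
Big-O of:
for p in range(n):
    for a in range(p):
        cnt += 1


Per nesting level: O(n) * O(n) [triangular over p] = O(n^2)
Complexity: O(n^2)


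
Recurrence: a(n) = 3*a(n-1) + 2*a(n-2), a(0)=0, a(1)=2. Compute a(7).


Build bottom-up:
...a(5)=278, a(6)=990, a(7)=3*990+2*278=3526


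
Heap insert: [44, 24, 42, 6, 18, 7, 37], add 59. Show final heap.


Append 59: [44, 24, 42, 6, 18, 7, 37, 59]
Bubble up: swap idx 7(59) with idx 3(6); swap idx 3(59) with idx 1(24); swap idx 1(59) with idx 0(44)
Result: [59, 44, 42, 24, 18, 7, 37, 6]


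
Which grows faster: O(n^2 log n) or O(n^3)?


n^2 log n grows slower than cubic
O(n^2 log n) is asymptotically smaller; O(n^3) grows faster


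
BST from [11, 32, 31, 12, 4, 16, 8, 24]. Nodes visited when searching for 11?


BST root = 11
Search for 11: compare at each node
Path: [11]


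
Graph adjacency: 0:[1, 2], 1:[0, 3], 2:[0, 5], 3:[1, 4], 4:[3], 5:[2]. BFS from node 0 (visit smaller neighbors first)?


BFS queue: start with [0]
Visit order: [0, 1, 2, 3, 5, 4]


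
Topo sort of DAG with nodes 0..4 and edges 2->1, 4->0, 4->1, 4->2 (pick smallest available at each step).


Kahn's algorithm, process smallest node first
Order: [3, 4, 0, 2, 1]


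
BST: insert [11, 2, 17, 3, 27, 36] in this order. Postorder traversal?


Root = 11; build tree by BST insertion.
Postorder traversal: [3, 2, 36, 27, 17, 11]
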